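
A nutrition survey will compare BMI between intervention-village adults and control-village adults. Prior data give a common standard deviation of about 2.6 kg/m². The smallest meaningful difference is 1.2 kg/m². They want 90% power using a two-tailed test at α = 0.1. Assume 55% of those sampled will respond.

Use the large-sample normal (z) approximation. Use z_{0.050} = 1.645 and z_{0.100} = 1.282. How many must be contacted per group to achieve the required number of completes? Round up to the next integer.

n = (z_{α/2} + z_β)² · (σ₁² + σ₂²) / δ²
  = (1.645 + 1.282)² · (2·2.6² = 13.52) / 1.2²
  = 8.5673 · 13.52 / 1.44
  = 80.44
Adjust for 55% response: 80.44 / 0.55 = 146.25.
Round up → n = 147 per group.

n = 147 per group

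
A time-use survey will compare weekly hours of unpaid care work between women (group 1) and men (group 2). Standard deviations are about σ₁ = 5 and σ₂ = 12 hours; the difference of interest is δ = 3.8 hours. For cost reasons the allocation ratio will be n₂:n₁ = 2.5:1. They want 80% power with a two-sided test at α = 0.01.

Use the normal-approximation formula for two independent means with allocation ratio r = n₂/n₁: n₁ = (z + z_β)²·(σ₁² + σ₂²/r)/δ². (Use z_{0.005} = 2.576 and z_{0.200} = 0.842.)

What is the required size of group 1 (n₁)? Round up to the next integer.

n₁ = 67

n₁ = (z_{α/2} + z_β)² · (σ₁² + σ₂²/r) / δ²
   = (2.576 + 0.842)² · (5² + 12²/2.5) / 3.8²
   = 11.6827 · (25 + 57.6) / 14.44
   = 11.6827 · 82.6 / 14.44
   = 66.83
Round up → n₁ = 67; n₂ = r·n₁ = 2.5 × 67 = 168.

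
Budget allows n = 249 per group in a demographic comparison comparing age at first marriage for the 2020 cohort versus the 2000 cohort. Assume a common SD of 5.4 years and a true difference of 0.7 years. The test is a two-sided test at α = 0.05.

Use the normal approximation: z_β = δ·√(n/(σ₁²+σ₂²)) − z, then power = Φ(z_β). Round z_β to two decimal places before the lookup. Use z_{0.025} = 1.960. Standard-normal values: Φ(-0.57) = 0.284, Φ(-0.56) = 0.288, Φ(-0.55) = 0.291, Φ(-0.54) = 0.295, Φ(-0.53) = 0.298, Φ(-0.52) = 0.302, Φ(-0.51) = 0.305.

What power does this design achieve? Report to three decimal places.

z_β = δ·√(n/(σ₁²+σ₂²)) − z_{α/2}
    = 0.7 · √(249/58.32) − 1.960
    = 0.7 · 2.06629 − 1.960
    = 1.4464 − 1.960 = -0.5136 → -0.51
Power = Φ(-0.51) = 0.305.

Power ≈ 0.305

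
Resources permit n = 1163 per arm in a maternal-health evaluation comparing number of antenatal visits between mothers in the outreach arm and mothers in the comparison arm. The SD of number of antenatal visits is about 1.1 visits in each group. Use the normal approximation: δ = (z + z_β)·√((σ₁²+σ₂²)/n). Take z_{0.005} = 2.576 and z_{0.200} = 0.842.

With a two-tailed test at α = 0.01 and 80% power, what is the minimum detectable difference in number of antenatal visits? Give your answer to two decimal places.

δ = (z_{α/2} + z_β) · √((σ₁²+σ₂²)/n)
  = (2.576 + 0.842) · √(2.42/1163)
  = 3.418 · √0.00208
  = 3.418 · 0.0456
  = 0.1559

Minimum detectable difference ≈ 0.16 visits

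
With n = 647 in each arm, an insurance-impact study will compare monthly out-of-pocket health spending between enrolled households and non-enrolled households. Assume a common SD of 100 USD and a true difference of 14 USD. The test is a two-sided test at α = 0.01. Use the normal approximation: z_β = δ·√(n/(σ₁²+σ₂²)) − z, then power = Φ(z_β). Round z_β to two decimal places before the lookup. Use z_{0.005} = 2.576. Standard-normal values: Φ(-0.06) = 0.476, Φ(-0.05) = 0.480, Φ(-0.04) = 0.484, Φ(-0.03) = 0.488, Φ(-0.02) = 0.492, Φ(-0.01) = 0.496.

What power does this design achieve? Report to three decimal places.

Power ≈ 0.476

z_β = δ·√(n/(σ₁²+σ₂²)) − z_{α/2}
    = 14 · √(647/20000) − 2.576
    = 14 · 0.17986 − 2.576
    = 2.5181 − 2.576 = -0.0579 → -0.06
Power = Φ(-0.06) = 0.476.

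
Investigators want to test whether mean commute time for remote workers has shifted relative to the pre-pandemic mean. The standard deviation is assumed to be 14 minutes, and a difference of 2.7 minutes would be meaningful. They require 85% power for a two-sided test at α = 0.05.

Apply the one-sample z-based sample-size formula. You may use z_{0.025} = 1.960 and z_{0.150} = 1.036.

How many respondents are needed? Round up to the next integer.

n = (z_{α/2} + z_β)² · σ² / δ²
  = (1.960 + 1.036)² · 14² / 2.7²
  = 8.9760 · 196 / 7.29
  = 241.33
Round up → n = 242.

n = 242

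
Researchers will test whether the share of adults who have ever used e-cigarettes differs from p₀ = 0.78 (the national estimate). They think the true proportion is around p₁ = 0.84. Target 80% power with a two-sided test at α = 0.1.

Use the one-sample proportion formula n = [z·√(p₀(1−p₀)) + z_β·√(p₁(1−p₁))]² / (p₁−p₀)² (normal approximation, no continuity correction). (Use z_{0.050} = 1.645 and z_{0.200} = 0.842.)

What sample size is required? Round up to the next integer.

n = 273

n = [z_{α/2}·√(p₀q₀) + z_β·√(p₁q₁)]² / (p₁ − p₀)²
  = [1.645·√(0.78·0.22) + 0.842·√(0.84·0.16)]² / (0.06)²
  = [1.645·0.4142 + 0.842·0.3666]² / 0.0036
  = [0.9901]² / 0.0036
  = 272.31
Round up → n = 273.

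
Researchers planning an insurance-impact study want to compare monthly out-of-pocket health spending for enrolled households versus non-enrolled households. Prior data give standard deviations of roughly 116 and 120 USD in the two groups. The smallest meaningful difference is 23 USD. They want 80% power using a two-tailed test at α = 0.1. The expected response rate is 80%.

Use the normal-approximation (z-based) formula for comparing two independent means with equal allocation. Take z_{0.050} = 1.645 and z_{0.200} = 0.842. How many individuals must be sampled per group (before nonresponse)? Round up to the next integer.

n = 408 per group

n = (z_{α/2} + z_β)² · (σ₁² + σ₂²) / δ²
  = (1.645 + 0.842)² · (116² + 120² = 27856) / 23²
  = 6.1852 · 27856 / 529
  = 325.70
Adjust for 80% response: 325.70 / 0.80 = 407.12.
Round up → n = 408 per group.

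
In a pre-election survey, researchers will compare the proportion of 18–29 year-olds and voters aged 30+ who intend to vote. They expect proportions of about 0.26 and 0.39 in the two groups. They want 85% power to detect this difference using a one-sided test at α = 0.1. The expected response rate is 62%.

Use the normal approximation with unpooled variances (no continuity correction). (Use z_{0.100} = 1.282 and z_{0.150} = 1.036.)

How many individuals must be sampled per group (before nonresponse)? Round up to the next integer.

n = 221 per group

n = (z_α + z_β)² · [p₁(1−p₁) + p₂(1−p₂)] / (p₁ − p₂)²
  = (1.282 + 1.036)² · (0.26·0.74 + 0.39·0.61) / (-0.13)²
  = (2.318)² · (0.1924 + 0.2379) / 0.0169
  = 5.3731 · 0.4303 / 0.0169
  = 136.81
Adjust for 62% response: 136.81 / 0.62 = 220.66.
Round up → n = 221 per group.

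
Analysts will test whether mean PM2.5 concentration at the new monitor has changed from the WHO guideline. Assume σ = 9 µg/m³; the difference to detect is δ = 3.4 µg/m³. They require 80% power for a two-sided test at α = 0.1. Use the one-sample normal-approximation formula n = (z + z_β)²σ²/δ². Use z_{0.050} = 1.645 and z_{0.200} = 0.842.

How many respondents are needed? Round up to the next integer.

n = (z_{α/2} + z_β)² · σ² / δ²
  = (1.645 + 0.842)² · 9² / 3.4²
  = 6.1852 · 81 / 11.56
  = 43.34
Round up → n = 44.

n = 44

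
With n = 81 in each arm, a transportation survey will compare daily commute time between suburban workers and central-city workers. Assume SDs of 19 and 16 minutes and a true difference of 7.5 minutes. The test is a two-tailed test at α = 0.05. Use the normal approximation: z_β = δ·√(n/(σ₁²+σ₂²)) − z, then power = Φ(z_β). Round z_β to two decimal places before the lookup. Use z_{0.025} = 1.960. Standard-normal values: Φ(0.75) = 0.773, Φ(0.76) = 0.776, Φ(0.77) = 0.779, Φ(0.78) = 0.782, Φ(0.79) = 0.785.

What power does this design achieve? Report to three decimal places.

z_β = δ·√(n/(σ₁²+σ₂²)) − z_{α/2}
    = 7.5 · √(81/617) − 1.960
    = 7.5 · 0.36233 − 1.960
    = 2.7174 − 1.960 = 0.7574 → 0.76
Power = Φ(0.76) = 0.776.

Power ≈ 0.776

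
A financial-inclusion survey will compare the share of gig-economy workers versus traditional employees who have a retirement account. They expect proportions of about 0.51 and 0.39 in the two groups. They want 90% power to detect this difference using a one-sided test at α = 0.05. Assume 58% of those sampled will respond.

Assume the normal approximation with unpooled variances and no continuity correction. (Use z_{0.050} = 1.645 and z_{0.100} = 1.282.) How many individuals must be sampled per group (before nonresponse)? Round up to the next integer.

n = 501 per group

n = (z_α + z_β)² · [p₁(1−p₁) + p₂(1−p₂)] / (p₁ − p₂)²
  = (1.645 + 1.282)² · (0.51·0.49 + 0.39·0.61) / (0.12)²
  = (2.927)² · (0.2499 + 0.2379) / 0.0144
  = 8.5673 · 0.4878 / 0.0144
  = 290.22
Adjust for 58% response: 290.22 / 0.58 = 500.38.
Round up → n = 501 per group.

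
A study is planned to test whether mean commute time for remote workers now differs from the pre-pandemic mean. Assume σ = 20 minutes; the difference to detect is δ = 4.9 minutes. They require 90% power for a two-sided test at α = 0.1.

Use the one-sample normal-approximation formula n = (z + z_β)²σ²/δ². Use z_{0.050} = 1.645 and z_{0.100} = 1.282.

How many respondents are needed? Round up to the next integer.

n = (z_{α/2} + z_β)² · σ² / δ²
  = (1.645 + 1.282)² · 20² / 4.9²
  = 8.5673 · 400 / 24.01
  = 142.73
Round up → n = 143.

n = 143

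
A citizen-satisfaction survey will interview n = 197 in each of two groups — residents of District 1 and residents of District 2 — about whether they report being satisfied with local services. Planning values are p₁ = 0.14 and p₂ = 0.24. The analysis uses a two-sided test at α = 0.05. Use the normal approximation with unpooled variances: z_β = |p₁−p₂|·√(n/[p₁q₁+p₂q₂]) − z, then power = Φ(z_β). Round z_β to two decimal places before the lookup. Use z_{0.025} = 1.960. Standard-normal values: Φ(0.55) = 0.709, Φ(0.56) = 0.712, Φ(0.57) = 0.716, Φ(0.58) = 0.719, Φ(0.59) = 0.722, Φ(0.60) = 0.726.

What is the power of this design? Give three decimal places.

z_β = |p₁−p₂|·√(n/[p₁q₁+p₂q₂]) − z_{α/2}
    = 0.10 · √(197/0.3028) − 1.960
    = 0.10 · 25.5068 − 1.960
    = 2.5507 − 1.960 = 0.5907 → 0.59
Power = Φ(0.59) = 0.722.

Power ≈ 0.722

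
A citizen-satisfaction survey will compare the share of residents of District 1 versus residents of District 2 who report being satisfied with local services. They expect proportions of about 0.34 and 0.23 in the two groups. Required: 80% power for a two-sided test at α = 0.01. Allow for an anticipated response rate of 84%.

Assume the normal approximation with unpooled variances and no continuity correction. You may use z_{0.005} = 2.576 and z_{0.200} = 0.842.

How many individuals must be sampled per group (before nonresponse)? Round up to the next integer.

n = 462 per group

n = (z_{α/2} + z_β)² · [p₁(1−p₁) + p₂(1−p₂)] / (p₁ − p₂)²
  = (2.576 + 0.842)² · (0.34·0.66 + 0.23·0.77) / (0.11)²
  = (3.418)² · (0.2244 + 0.1771) / 0.0121
  = 11.6827 · 0.4015 / 0.0121
  = 387.65
Adjust for 84% response: 387.65 / 0.84 = 461.49.
Round up → n = 462 per group.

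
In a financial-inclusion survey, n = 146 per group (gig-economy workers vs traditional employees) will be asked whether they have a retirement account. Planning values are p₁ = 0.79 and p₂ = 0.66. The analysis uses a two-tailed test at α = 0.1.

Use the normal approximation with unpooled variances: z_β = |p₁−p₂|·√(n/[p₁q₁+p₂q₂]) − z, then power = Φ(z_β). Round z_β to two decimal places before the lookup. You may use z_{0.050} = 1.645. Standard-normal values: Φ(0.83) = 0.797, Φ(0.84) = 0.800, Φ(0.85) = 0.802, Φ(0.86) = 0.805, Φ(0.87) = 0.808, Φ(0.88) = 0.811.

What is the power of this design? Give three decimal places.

Power ≈ 0.808

z_β = |p₁−p₂|·√(n/[p₁q₁+p₂q₂]) − z_{α/2}
    = 0.13 · √(146/0.3903) − 1.645
    = 0.13 · 19.3409 − 1.645
    = 2.5143 − 1.645 = 0.8693 → 0.87
Power = Φ(0.87) = 0.808.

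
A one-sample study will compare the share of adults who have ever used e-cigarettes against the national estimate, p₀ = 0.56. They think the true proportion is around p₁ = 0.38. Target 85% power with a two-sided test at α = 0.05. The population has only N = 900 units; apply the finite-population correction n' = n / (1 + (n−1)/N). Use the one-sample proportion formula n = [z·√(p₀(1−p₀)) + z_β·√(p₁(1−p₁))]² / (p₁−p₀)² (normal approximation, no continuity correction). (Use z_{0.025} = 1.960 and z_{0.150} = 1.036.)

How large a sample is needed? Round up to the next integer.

n = [z_{α/2}·√(p₀q₀) + z_β·√(p₁q₁)]² / (p₁ − p₀)²
  = [1.960·√(0.56·0.44) + 1.036·√(0.38·0.62)]² / (-0.18)²
  = [1.960·0.4964 + 1.036·0.4854]² / 0.0324
  = [1.4758]² / 0.0324
  = 67.22
Finite-population correction (N = 900): 67.22 / (1 + (67.22 − 1)/900) = 62.61.
Round up → n = 63.

n = 63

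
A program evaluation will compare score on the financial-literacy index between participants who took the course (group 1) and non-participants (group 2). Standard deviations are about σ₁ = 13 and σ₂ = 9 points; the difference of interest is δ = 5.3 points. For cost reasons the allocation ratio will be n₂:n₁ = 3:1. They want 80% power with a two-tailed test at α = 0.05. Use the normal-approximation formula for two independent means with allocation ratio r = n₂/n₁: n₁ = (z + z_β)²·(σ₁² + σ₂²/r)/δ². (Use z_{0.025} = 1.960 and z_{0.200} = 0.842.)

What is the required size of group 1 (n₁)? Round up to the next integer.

n₁ = (z_{α/2} + z_β)² · (σ₁² + σ₂²/r) / δ²
   = (1.960 + 0.842)² · (13² + 9²/3) / 5.3²
   = 7.8512 · (169 + 27) / 28.09
   = 7.8512 · 196 / 28.09
   = 54.78
Round up → n₁ = 55; n₂ = r·n₁ = 3 × 55 = 165.

n₁ = 55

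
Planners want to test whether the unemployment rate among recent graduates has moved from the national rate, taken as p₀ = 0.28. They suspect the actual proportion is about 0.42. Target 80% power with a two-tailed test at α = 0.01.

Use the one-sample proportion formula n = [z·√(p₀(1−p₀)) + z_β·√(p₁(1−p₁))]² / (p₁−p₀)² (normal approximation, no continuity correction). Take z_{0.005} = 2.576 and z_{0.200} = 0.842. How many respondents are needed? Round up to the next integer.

n = 127

n = [z_{α/2}·√(p₀q₀) + z_β·√(p₁q₁)]² / (p₁ − p₀)²
  = [2.576·√(0.28·0.72) + 0.842·√(0.42·0.58)]² / (0.14)²
  = [2.576·0.4490 + 0.842·0.4936]² / 0.0196
  = [1.5722]² / 0.0196
  = 126.11
Round up → n = 127.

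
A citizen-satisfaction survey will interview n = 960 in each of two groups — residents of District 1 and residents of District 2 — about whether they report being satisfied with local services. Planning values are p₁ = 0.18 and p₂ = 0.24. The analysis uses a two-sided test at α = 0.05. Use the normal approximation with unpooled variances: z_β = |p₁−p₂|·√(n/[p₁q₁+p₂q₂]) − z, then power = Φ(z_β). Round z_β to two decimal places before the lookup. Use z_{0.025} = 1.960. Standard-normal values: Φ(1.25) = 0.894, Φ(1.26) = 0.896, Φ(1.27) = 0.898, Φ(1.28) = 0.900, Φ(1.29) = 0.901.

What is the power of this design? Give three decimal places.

z_β = |p₁−p₂|·√(n/[p₁q₁+p₂q₂]) − z_{α/2}
    = 0.06 · √(960/0.3300) − 1.960
    = 0.06 · 53.9360 − 1.960
    = 3.2362 − 1.960 = 1.2762 → 1.28
Power = Φ(1.28) = 0.900.

Power ≈ 0.900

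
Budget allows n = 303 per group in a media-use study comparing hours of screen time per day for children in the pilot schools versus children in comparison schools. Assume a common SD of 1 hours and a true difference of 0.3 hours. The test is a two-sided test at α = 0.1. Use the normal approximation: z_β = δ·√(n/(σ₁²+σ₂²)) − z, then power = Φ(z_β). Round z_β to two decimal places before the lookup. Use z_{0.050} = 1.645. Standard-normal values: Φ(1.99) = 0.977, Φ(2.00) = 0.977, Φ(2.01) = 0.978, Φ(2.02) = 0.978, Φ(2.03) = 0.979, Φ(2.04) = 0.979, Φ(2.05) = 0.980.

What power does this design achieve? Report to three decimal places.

z_β = δ·√(n/(σ₁²+σ₂²)) − z_{α/2}
    = 0.3 · √(303/2) − 1.645
    = 0.3 · 12.30853 − 1.645
    = 3.6926 − 1.645 = 2.0476 → 2.05
Power = Φ(2.05) = 0.980.

Power ≈ 0.980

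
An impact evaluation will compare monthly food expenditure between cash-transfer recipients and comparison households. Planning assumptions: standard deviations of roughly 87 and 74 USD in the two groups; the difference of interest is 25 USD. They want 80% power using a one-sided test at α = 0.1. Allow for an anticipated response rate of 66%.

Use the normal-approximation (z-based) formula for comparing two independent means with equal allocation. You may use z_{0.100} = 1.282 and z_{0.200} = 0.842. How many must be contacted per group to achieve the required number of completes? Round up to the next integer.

n = 143 per group

n = (z_α + z_β)² · (σ₁² + σ₂²) / δ²
  = (1.282 + 0.842)² · (87² + 74² = 13045) / 25²
  = 4.5114 · 13045 / 625
  = 94.16
Adjust for 66% response: 94.16 / 0.66 = 142.67.
Round up → n = 143 per group.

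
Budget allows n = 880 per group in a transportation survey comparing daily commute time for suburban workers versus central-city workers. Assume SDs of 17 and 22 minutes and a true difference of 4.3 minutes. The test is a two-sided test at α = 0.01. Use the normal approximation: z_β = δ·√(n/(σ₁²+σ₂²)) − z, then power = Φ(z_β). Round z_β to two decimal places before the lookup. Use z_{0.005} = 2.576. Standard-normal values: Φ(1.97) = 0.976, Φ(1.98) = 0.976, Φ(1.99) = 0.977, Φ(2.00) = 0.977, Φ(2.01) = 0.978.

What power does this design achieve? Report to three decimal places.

Power ≈ 0.978

z_β = δ·√(n/(σ₁²+σ₂²)) − z_{α/2}
    = 4.3 · √(880/773) − 2.576
    = 4.3 · 1.06697 − 2.576
    = 4.5880 − 2.576 = 2.0120 → 2.01
Power = Φ(2.01) = 0.978.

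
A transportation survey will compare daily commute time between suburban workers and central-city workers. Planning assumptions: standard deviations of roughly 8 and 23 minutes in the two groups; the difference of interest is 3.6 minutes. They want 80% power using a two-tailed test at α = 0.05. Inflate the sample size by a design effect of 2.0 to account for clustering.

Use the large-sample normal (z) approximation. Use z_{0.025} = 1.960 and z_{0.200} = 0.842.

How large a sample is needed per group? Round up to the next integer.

n = (z_{α/2} + z_β)² · (σ₁² + σ₂²) / δ²
  = (1.960 + 0.842)² · (8² + 23² = 593) / 3.6²
  = 7.8512 · 593 / 12.96
  = 359.24
Design effect: 2.0 × 359.24 = 718.48.
Round up → n = 719 per group.

n = 719 per group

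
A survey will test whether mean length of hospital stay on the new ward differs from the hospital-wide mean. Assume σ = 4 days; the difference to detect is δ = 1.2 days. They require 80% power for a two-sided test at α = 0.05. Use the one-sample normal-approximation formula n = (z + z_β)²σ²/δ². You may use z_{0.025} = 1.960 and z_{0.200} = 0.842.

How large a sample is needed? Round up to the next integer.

n = 88

n = (z_{α/2} + z_β)² · σ² / δ²
  = (1.960 + 0.842)² · 4² / 1.2²
  = 7.8512 · 16 / 1.44
  = 87.24
Round up → n = 88.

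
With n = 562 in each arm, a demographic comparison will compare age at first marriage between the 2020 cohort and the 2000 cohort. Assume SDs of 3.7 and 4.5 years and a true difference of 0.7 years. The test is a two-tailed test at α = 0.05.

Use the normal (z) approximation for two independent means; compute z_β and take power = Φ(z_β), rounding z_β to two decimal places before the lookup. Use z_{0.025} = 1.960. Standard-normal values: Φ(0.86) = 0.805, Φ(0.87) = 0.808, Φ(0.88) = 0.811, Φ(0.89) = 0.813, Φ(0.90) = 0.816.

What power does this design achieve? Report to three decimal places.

Power ≈ 0.813

z_β = δ·√(n/(σ₁²+σ₂²)) − z_{α/2}
    = 0.7 · √(562/33.94) − 1.960
    = 0.7 · 4.06923 − 1.960
    = 2.8485 − 1.960 = 0.8885 → 0.89
Power = Φ(0.89) = 0.813.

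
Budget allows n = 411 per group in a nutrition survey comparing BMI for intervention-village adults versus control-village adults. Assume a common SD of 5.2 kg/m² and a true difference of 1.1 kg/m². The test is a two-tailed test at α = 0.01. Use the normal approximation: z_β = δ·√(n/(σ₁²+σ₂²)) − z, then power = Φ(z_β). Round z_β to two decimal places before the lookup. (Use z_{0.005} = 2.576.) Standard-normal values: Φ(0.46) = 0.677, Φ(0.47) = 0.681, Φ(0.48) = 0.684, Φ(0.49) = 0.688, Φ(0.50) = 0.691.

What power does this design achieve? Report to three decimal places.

z_β = δ·√(n/(σ₁²+σ₂²)) − z_{α/2}
    = 1.1 · √(411/54.08) − 2.576
    = 1.1 · 2.75678 − 2.576
    = 3.0325 − 2.576 = 0.4565 → 0.46
Power = Φ(0.46) = 0.677.

Power ≈ 0.677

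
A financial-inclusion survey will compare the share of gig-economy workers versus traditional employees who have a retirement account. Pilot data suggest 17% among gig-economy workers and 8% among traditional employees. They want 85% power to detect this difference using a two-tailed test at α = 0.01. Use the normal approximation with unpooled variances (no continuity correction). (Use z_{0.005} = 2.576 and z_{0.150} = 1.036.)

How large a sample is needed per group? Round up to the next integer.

n = (z_{α/2} + z_β)² · [p₁(1−p₁) + p₂(1−p₂)] / (p₁ − p₂)²
  = (2.576 + 1.036)² · (0.17·0.83 + 0.08·0.92) / (0.09)²
  = (3.612)² · (0.1411 + 0.0736) / 0.0081
  = 13.0465 · 0.2147 / 0.0081
  = 345.81
Round up → n = 346 per group.

n = 346 per group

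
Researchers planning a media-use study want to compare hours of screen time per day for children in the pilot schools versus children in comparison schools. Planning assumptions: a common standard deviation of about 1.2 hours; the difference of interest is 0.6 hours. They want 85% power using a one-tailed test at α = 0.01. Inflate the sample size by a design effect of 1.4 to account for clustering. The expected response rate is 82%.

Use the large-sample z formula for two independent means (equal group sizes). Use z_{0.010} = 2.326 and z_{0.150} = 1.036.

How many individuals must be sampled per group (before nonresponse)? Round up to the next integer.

n = 155 per group

n = (z_α + z_β)² · (σ₁² + σ₂²) / δ²
  = (2.326 + 1.036)² · (2·1.2² = 2.88) / 0.6²
  = 11.3030 · 2.88 / 0.36
  = 90.42
Design effect: 1.4 × 90.42 = 126.59.
Adjust for 82% response: 126.59 / 0.82 = 154.38.
Round up → n = 155 per group.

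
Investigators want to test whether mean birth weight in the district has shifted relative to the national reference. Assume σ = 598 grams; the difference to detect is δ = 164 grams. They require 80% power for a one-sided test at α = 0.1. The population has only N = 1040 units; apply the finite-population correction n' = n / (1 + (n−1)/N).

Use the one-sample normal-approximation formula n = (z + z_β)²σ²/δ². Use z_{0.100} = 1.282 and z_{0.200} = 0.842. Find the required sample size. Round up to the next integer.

n = 57

n = (z_α + z_β)² · σ² / δ²
  = (1.282 + 0.842)² · 598² / 164²
  = 4.5114 · 357604 / 26896
  = 59.98
Finite-population correction (N = 1040): 59.98 / (1 + (59.98 − 1)/1040) = 56.76.
Round up → n = 57.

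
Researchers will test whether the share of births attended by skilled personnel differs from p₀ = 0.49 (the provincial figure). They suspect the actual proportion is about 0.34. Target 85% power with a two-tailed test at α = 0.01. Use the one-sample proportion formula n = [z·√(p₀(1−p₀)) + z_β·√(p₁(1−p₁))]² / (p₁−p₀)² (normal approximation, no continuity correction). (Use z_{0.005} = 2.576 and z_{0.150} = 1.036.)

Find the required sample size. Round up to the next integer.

n = [z_{α/2}·√(p₀q₀) + z_β·√(p₁q₁)]² / (p₁ − p₀)²
  = [2.576·√(0.49·0.51) + 1.036·√(0.34·0.66)]² / (-0.15)²
  = [2.576·0.4999 + 1.036·0.4737]² / 0.0225
  = [1.7785]² / 0.0225
  = 140.58
Round up → n = 141.

n = 141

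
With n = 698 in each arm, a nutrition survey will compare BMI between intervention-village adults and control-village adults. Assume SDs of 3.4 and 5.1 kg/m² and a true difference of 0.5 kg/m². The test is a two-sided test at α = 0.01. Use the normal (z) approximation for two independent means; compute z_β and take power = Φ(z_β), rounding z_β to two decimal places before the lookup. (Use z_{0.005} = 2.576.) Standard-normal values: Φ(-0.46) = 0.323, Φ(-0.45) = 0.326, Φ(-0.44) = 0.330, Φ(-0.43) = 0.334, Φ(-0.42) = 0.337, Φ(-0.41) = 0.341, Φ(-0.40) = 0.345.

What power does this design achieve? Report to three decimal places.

Power ≈ 0.337

z_β = δ·√(n/(σ₁²+σ₂²)) − z_{α/2}
    = 0.5 · √(698/37.57) − 2.576
    = 0.5 · 4.31030 − 2.576
    = 2.1551 − 2.576 = -0.4209 → -0.42
Power = Φ(-0.42) = 0.337.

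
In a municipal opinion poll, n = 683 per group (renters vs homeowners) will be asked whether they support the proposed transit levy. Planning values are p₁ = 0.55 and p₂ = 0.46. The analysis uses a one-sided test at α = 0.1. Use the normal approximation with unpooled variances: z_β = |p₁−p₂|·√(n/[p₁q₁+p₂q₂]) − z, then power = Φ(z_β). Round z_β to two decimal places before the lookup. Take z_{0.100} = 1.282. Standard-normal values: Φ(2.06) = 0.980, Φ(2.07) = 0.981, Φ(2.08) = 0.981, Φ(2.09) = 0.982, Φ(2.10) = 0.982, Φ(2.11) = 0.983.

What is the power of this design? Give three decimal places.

z_β = |p₁−p₂|·√(n/[p₁q₁+p₂q₂]) − z_α
    = 0.09 · √(683/0.4959) − 1.282
    = 0.09 · 37.1119 − 1.282
    = 3.3401 − 1.282 = 2.0581 → 2.06
Power = Φ(2.06) = 0.980.

Power ≈ 0.980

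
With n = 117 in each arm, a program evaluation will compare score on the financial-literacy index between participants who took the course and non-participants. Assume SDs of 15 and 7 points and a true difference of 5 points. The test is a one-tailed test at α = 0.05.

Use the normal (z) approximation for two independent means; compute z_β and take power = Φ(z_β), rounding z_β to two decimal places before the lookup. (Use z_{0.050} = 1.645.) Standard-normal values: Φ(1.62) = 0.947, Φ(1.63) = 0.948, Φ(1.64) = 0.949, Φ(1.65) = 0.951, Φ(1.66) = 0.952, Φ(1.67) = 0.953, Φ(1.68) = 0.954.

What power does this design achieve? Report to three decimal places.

Power ≈ 0.947

z_β = δ·√(n/(σ₁²+σ₂²)) − z_α
    = 5 · √(117/274) − 1.645
    = 5 · 0.65346 − 1.645
    = 3.2673 − 1.645 = 1.6223 → 1.62
Power = Φ(1.62) = 0.947.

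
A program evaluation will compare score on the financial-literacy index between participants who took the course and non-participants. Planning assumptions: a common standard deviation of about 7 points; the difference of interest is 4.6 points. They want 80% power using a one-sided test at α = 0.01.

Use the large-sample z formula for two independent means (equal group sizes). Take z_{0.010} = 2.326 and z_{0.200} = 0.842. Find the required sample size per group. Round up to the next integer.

n = 47 per group

n = (z_α + z_β)² · (σ₁² + σ₂²) / δ²
  = (2.326 + 0.842)² · (2·7² = 98) / 4.6²
  = 10.0362 · 98 / 21.16
  = 46.48
Round up → n = 47 per group.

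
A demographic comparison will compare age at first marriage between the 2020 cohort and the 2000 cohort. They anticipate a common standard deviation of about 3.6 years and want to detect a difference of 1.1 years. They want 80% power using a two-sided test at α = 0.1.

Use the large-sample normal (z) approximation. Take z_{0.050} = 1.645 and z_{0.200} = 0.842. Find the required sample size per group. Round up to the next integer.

n = (z_{α/2} + z_β)² · (σ₁² + σ₂²) / δ²
  = (1.645 + 0.842)² · (2·3.6² = 25.92) / 1.1²
  = 6.1852 · 25.92 / 1.21
  = 132.50
Round up → n = 133 per group.

n = 133 per group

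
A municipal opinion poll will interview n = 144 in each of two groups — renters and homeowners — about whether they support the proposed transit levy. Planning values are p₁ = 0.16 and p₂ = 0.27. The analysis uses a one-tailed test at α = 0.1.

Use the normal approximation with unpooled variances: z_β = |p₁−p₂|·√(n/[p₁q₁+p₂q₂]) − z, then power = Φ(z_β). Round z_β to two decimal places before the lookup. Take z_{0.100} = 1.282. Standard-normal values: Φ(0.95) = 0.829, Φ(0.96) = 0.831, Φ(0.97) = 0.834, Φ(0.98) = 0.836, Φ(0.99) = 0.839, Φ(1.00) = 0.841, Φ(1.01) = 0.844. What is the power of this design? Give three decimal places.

z_β = |p₁−p₂|·√(n/[p₁q₁+p₂q₂]) − z_α
    = 0.11 · √(144/0.3315) − 1.282
    = 0.11 · 20.8420 − 1.282
    = 2.2926 − 1.282 = 1.0106 → 1.01
Power = Φ(1.01) = 0.844.

Power ≈ 0.844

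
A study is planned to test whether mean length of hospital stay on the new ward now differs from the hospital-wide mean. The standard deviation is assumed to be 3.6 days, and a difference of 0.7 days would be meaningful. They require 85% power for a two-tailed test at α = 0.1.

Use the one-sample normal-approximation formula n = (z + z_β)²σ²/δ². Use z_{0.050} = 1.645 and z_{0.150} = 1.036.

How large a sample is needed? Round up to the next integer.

n = 191

n = (z_{α/2} + z_β)² · σ² / δ²
  = (1.645 + 1.036)² · 3.6² / 0.7²
  = 7.1878 · 12.96 / 0.49
  = 190.11
Round up → n = 191.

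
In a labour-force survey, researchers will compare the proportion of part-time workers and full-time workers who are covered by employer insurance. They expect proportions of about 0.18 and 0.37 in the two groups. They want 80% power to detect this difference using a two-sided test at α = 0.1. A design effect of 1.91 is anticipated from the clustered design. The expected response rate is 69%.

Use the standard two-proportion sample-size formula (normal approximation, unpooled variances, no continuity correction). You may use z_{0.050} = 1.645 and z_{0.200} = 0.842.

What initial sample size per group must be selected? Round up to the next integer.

n = (z_{α/2} + z_β)² · [p₁(1−p₁) + p₂(1−p₂)] / (p₁ − p₂)²
  = (1.645 + 0.842)² · (0.18·0.82 + 0.37·0.63) / (-0.19)²
  = (2.487)² · (0.1476 + 0.2331) / 0.0361
  = 6.1852 · 0.3807 / 0.0361
  = 65.23
Design effect: 1.91 × 65.23 = 124.58.
Adjust for 69% response: 124.58 / 0.69 = 180.56.
Round up → n = 181 per group.

n = 181 per group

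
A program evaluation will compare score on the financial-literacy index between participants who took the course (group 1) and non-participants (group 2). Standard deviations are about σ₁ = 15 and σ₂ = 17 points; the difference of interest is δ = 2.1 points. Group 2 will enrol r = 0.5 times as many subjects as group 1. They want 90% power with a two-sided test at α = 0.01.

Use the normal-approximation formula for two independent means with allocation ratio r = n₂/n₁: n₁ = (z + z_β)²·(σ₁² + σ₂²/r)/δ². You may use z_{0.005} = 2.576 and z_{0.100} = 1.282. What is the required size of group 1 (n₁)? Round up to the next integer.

n₁ = (z_{α/2} + z_β)² · (σ₁² + σ₂²/r) / δ²
   = (2.576 + 1.282)² · (15² + 17²/0.5) / 2.1²
   = 14.8842 · (225 + 578) / 4.41
   = 14.8842 · 803 / 4.41
   = 2710.20
Round up → n₁ = 2711; n₂ = r·n₁ = 0.5 × 2711 = 1356.

n₁ = 2711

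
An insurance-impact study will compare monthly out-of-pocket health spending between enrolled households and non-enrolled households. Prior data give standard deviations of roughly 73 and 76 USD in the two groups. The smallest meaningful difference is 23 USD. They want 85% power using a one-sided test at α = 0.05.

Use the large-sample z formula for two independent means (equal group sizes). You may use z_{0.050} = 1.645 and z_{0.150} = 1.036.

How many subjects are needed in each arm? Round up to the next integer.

n = 151 per group

n = (z_α + z_β)² · (σ₁² + σ₂²) / δ²
  = (1.645 + 1.036)² · (73² + 76² = 11105) / 23²
  = 7.1878 · 11105 / 529
  = 150.89
Round up → n = 151 per group.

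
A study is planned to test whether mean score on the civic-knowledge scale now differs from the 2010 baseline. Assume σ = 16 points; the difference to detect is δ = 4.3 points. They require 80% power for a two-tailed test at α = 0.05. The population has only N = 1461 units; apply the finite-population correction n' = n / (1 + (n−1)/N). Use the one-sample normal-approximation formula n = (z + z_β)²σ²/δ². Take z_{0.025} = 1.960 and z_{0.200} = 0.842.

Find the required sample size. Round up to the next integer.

n = 102

n = (z_{α/2} + z_β)² · σ² / δ²
  = (1.960 + 0.842)² · 16² / 4.3²
  = 7.8512 · 256 / 18.49
  = 108.70
Finite-population correction (N = 1461): 108.70 / (1 + (108.70 − 1)/1461) = 101.24.
Round up → n = 102.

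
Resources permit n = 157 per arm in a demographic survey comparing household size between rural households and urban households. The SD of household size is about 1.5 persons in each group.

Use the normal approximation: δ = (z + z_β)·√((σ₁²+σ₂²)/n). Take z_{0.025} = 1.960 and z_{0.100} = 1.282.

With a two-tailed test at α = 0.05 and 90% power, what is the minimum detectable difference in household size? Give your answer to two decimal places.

δ = (z_{α/2} + z_β) · √((σ₁²+σ₂²)/n)
  = (1.960 + 1.282) · √(4.5/157)
  = 3.242 · √0.02866
  = 3.242 · 0.1693
  = 0.5489

Minimum detectable difference ≈ 0.55 persons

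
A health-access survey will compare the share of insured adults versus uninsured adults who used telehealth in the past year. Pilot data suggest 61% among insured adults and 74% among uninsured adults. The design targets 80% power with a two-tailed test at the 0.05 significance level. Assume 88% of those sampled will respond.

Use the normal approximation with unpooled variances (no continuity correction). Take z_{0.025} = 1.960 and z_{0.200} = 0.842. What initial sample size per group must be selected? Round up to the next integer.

n = (z_{α/2} + z_β)² · [p₁(1−p₁) + p₂(1−p₂)] / (p₁ − p₂)²
  = (1.960 + 0.842)² · (0.61·0.39 + 0.74·0.26) / (-0.13)²
  = (2.802)² · (0.2379 + 0.1924) / 0.0169
  = 7.8512 · 0.4303 / 0.0169
  = 199.90
Adjust for 88% response: 199.90 / 0.88 = 227.16.
Round up → n = 228 per group.

n = 228 per group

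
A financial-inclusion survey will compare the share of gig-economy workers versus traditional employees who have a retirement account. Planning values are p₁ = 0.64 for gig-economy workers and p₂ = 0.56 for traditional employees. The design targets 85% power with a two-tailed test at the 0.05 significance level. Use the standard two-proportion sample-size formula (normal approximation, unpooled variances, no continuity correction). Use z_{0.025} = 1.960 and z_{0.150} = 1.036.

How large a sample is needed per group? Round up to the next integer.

n = 669 per group

n = (z_{α/2} + z_β)² · [p₁(1−p₁) + p₂(1−p₂)] / (p₁ − p₂)²
  = (1.960 + 1.036)² · (0.64·0.36 + 0.56·0.44) / (0.08)²
  = (2.996)² · (0.2304 + 0.2464) / 0.0064
  = 8.9760 · 0.4768 / 0.0064
  = 668.71
Round up → n = 669 per group.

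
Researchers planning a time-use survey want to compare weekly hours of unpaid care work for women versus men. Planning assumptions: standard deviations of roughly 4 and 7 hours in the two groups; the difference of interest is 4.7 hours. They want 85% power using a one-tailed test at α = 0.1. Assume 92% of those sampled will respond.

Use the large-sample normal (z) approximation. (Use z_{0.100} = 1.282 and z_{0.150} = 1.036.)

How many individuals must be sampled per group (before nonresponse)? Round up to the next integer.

n = 18 per group

n = (z_α + z_β)² · (σ₁² + σ₂²) / δ²
  = (1.282 + 1.036)² · (4² + 7² = 65) / 4.7²
  = 5.3731 · 65 / 22.09
  = 15.81
Adjust for 92% response: 15.81 / 0.92 = 17.19.
Round up → n = 18 per group.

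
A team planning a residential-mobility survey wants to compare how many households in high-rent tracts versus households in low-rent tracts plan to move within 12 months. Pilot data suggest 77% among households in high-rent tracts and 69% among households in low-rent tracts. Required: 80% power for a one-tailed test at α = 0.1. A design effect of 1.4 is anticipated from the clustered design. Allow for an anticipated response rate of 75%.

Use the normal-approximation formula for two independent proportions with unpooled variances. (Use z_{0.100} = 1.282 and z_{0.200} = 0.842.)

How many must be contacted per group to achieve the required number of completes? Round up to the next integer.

n = 515 per group

n = (z_α + z_β)² · [p₁(1−p₁) + p₂(1−p₂)] / (p₁ − p₂)²
  = (1.282 + 0.842)² · (0.77·0.23 + 0.69·0.31) / (0.08)²
  = (2.124)² · (0.1771 + 0.2139) / 0.0064
  = 4.5114 · 0.3910 / 0.0064
  = 275.62
Design effect: 1.4 × 275.62 = 385.86.
Adjust for 75% response: 385.86 / 0.75 = 514.48.
Round up → n = 515 per group.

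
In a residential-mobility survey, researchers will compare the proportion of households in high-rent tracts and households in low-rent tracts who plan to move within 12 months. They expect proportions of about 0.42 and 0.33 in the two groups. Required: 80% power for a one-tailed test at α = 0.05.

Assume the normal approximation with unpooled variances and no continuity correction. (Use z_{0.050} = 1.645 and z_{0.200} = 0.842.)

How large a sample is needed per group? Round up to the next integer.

n = 355 per group

n = (z_α + z_β)² · [p₁(1−p₁) + p₂(1−p₂)] / (p₁ − p₂)²
  = (1.645 + 0.842)² · (0.42·0.58 + 0.33·0.67) / (0.09)²
  = (2.487)² · (0.2436 + 0.2211) / 0.0081
  = 6.1852 · 0.4647 / 0.0081
  = 354.85
Round up → n = 355 per group.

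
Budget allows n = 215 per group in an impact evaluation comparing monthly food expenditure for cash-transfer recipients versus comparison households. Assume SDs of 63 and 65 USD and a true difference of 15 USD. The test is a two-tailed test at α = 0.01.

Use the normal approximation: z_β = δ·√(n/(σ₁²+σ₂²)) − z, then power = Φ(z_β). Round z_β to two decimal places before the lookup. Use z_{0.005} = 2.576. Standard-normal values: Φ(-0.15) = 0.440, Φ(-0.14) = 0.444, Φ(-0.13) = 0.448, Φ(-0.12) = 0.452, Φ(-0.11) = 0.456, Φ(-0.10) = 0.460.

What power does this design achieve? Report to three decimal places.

z_β = δ·√(n/(σ₁²+σ₂²)) − z_{α/2}
    = 15 · √(215/8194) − 2.576
    = 15 · 0.16198 − 2.576
    = 2.4298 − 2.576 = -0.1462 → -0.15
Power = Φ(-0.15) = 0.440.

Power ≈ 0.440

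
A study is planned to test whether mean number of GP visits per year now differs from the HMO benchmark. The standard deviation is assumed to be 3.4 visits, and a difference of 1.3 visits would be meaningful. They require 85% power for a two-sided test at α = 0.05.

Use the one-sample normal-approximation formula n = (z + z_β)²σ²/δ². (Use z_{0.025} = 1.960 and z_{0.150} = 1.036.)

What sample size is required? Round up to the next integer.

n = 62

n = (z_{α/2} + z_β)² · σ² / δ²
  = (1.960 + 1.036)² · 3.4² / 1.3²
  = 8.9760 · 11.56 / 1.69
  = 61.40
Round up → n = 62.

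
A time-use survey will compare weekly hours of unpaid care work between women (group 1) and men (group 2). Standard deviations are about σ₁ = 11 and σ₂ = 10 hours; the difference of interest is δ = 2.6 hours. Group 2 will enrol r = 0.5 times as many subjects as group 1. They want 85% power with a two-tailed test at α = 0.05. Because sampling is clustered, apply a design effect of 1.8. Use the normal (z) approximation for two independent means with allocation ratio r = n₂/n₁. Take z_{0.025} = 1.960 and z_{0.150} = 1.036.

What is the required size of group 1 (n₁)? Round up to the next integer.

n₁ = (z_{α/2} + z_β)² · (σ₁² + σ₂²/r) / δ²
   = (1.960 + 1.036)² · (11² + 10²/0.5) / 2.6²
   = 8.9760 · (121 + 200) / 6.76
   = 8.9760 · 321 / 6.76
   = 426.23
Design effect: 1.8 × 426.23 = 767.21.
Round up → n₁ = 768; n₂ = r·n₁ = 0.5 × 768 = 384.

n₁ = 768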